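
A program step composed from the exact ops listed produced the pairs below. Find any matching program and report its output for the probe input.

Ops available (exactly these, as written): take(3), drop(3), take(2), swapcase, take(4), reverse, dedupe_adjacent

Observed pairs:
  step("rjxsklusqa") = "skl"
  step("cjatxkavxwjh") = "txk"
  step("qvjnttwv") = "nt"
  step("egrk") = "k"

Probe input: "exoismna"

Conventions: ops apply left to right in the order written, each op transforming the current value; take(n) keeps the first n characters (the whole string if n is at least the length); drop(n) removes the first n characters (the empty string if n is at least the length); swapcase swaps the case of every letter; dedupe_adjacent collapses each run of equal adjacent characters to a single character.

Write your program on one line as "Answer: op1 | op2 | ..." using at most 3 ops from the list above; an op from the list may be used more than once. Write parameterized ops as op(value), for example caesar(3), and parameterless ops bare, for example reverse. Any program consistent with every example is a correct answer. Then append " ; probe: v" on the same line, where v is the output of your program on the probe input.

drop(3) | take(3) | dedupe_adjacent ; probe: "ism"

Check, running the answer program on each example:
  "rjxsklusqa" -> "sklusqa" -> "skl" -> "skl"
  "cjatxkavxwjh" -> "txkavxwjh" -> "txk" -> "txk"
  "qvjnttwv" -> "nttwv" -> "ntt" -> "nt"
  "egrk" -> "k" -> "k" -> "k"
  probe: "exoismna" -> "ismna" -> "ism" -> "ism"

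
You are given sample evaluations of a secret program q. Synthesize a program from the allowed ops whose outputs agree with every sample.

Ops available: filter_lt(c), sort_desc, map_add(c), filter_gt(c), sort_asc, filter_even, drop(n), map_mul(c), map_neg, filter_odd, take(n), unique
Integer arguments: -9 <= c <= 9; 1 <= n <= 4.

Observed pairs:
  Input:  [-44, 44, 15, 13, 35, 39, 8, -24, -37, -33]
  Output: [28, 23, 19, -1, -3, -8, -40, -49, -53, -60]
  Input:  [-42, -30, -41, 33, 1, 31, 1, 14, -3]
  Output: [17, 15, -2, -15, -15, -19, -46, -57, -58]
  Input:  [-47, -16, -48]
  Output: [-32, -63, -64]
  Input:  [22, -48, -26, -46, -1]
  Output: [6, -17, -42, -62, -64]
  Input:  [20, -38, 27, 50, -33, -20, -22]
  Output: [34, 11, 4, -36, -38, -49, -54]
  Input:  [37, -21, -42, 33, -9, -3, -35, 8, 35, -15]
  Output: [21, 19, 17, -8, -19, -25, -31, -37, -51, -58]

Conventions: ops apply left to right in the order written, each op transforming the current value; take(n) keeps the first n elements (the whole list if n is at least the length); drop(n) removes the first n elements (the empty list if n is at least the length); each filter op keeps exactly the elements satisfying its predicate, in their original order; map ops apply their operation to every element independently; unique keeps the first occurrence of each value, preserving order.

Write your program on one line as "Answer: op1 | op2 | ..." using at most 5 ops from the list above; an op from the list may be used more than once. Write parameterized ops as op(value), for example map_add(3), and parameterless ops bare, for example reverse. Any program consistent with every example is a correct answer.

map_add(-7) | sort_asc | sort_desc | map_add(-9)

Check, running the answer program on each example:
  [-44, 44, 15, 13, 35, 39, 8, -24, -37, -33] -> [-51, 37, 8, 6, 28, 32, 1, -31, -44, -40] -> [-51, -44, -40, -31, 1, 6, 8, 28, 32, 37] -> [37, 32, 28, 8, 6, 1, -31, -40, -44, -51] -> [28, 23, 19, -1, -3, -8, -40, -49, -53, -60]
  [-42, -30, -41, 33, 1, 31, 1, 14, -3] -> [-49, -37, -48, 26, -6, 24, -6, 7, -10] -> [-49, -48, -37, -10, -6, -6, 7, 24, 26] -> [26, 24, 7, -6, -6, -10, -37, -48, -49] -> [17, 15, -2, -15, -15, -19, -46, -57, -58]
  [-47, -16, -48] -> [-54, -23, -55] -> [-55, -54, -23] -> [-23, -54, -55] -> [-32, -63, -64]
  [22, -48, -26, -46, -1] -> [15, -55, -33, -53, -8] -> [-55, -53, -33, -8, 15] -> [15, -8, -33, -53, -55] -> [6, -17, -42, -62, -64]
  [20, -38, 27, 50, -33, -20, -22] -> [13, -45, 20, 43, -40, -27, -29] -> [-45, -40, -29, -27, 13, 20, 43] -> [43, 20, 13, -27, -29, -40, -45] -> [34, 11, 4, -36, -38, -49, -54]
  [37, -21, -42, 33, -9, -3, -35, 8, 35, -15] -> [30, -28, -49, 26, -16, -10, -42, 1, 28, -22] -> [-49, -42, -28, -22, -16, -10, 1, 26, 28, 30] -> [30, 28, 26, 1, -10, -16, -22, -28, -42, -49] -> [21, 19, 17, -8, -19, -25, -31, -37, -51, -58]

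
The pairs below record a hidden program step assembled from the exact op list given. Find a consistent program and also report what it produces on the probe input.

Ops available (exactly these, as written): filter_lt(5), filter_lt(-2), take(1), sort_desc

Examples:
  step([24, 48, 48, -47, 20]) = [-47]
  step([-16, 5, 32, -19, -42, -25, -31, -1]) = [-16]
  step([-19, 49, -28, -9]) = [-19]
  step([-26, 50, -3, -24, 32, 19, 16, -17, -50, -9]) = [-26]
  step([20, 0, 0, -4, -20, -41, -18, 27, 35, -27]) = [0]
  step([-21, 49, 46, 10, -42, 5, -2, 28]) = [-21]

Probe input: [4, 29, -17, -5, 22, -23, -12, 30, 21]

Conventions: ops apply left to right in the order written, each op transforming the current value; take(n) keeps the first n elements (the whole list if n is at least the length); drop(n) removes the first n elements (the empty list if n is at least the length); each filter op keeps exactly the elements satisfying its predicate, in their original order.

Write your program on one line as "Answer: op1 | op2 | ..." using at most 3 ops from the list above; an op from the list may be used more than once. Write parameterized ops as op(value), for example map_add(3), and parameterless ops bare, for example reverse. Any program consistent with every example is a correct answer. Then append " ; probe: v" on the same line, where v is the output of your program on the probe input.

filter_lt(5) | take(1) ; probe: [4]

Check, running the answer program on each example:
  [24, 48, 48, -47, 20] -> [-47] -> [-47]
  [-16, 5, 32, -19, -42, -25, -31, -1] -> [-16, -19, -42, -25, -31, -1] -> [-16]
  [-19, 49, -28, -9] -> [-19, -28, -9] -> [-19]
  [-26, 50, -3, -24, 32, 19, 16, -17, -50, -9] -> [-26, -3, -24, -17, -50, -9] -> [-26]
  [20, 0, 0, -4, -20, -41, -18, 27, 35, -27] -> [0, 0, -4, -20, -41, -18, -27] -> [0]
  [-21, 49, 46, 10, -42, 5, -2, 28] -> [-21, -42, -2] -> [-21]
  probe: [4, 29, -17, -5, 22, -23, -12, 30, 21] -> [4, -17, -5, -23, -12] -> [4]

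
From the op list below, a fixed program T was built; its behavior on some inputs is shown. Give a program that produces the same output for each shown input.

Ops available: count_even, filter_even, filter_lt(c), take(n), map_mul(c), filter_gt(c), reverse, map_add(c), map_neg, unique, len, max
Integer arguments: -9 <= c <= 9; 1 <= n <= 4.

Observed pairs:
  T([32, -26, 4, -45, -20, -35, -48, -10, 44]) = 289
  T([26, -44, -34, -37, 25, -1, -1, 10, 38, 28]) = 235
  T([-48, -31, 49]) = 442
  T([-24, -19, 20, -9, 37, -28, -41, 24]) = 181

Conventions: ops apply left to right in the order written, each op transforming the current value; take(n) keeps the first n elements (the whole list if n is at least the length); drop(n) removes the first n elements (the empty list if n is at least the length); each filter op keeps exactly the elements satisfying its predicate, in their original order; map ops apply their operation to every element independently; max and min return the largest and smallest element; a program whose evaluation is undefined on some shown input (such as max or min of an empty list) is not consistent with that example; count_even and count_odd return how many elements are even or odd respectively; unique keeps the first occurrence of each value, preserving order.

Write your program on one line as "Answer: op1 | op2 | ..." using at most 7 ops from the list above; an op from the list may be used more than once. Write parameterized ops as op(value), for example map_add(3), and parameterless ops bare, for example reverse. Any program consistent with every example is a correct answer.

map_mul(9) | take(3) | map_add(2) | map_add(2) | map_add(-3) | max

Check, running the answer program on each example:
  [32, -26, 4, -45, -20, -35, -48, -10, 44] -> [288, -234, 36, -405, -180, -315, -432, -90, 396] -> [288, -234, 36] -> [290, -232, 38] -> [292, -230, 40] -> [289, -233, 37] -> 289
  [26, -44, -34, -37, 25, -1, -1, 10, 38, 28] -> [234, -396, -306, -333, 225, -9, -9, 90, 342, 252] -> [234, -396, -306] -> [236, -394, -304] -> [238, -392, -302] -> [235, -395, -305] -> 235
  [-48, -31, 49] -> [-432, -279, 441] -> [-432, -279, 441] -> [-430, -277, 443] -> [-428, -275, 445] -> [-431, -278, 442] -> 442
  [-24, -19, 20, -9, 37, -28, -41, 24] -> [-216, -171, 180, -81, 333, -252, -369, 216] -> [-216, -171, 180] -> [-214, -169, 182] -> [-212, -167, 184] -> [-215, -170, 181] -> 181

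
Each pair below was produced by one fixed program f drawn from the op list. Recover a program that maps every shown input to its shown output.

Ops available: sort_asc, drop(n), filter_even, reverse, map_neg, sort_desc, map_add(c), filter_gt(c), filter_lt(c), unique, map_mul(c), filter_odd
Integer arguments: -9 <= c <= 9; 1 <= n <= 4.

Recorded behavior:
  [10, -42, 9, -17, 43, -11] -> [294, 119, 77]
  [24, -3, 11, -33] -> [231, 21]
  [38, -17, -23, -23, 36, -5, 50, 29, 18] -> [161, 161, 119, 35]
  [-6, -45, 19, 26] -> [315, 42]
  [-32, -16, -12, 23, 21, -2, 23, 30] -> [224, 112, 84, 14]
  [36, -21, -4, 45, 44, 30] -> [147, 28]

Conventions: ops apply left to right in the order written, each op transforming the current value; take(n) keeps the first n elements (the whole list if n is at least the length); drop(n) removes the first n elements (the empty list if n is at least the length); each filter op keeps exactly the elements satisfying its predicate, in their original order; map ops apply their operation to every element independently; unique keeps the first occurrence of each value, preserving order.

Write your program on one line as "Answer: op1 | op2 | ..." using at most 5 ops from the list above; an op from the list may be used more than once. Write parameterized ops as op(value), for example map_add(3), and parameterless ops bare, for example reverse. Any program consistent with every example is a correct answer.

sort_asc | map_neg | map_mul(7) | filter_gt(3)

Check, running the answer program on each example:
  [10, -42, 9, -17, 43, -11] -> [-42, -17, -11, 9, 10, 43] -> [42, 17, 11, -9, -10, -43] -> [294, 119, 77, -63, -70, -301] -> [294, 119, 77]
  [24, -3, 11, -33] -> [-33, -3, 11, 24] -> [33, 3, -11, -24] -> [231, 21, -77, -168] -> [231, 21]
  [38, -17, -23, -23, 36, -5, 50, 29, 18] -> [-23, -23, -17, -5, 18, 29, 36, 38, 50] -> [23, 23, 17, 5, -18, -29, -36, -38, -50] -> [161, 161, 119, 35, -126, -203, -252, -266, -350] -> [161, 161, 119, 35]
  [-6, -45, 19, 26] -> [-45, -6, 19, 26] -> [45, 6, -19, -26] -> [315, 42, -133, -182] -> [315, 42]
  [-32, -16, -12, 23, 21, -2, 23, 30] -> [-32, -16, -12, -2, 21, 23, 23, 30] -> [32, 16, 12, 2, -21, -23, -23, -30] -> [224, 112, 84, 14, -147, -161, -161, -210] -> [224, 112, 84, 14]
  [36, -21, -4, 45, 44, 30] -> [-21, -4, 30, 36, 44, 45] -> [21, 4, -30, -36, -44, -45] -> [147, 28, -210, -252, -308, -315] -> [147, 28]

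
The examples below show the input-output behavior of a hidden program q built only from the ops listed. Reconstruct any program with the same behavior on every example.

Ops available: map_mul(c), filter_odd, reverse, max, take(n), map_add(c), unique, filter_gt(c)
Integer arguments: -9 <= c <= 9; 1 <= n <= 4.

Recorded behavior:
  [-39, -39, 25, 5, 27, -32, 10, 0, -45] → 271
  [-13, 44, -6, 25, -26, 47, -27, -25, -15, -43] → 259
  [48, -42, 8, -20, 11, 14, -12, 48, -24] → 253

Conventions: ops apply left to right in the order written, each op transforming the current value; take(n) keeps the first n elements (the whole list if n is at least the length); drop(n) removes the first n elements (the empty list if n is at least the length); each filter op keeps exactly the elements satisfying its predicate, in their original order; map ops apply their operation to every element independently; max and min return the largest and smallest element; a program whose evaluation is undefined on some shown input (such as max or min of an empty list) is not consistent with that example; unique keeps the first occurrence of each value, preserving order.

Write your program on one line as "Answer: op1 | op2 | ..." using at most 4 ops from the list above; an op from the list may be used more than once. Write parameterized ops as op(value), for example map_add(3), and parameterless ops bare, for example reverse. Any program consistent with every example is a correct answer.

map_mul(-6) | map_add(1) | max

Check, running the answer program on each example:
  [-39, -39, 25, 5, 27, -32, 10, 0, -45] -> [234, 234, -150, -30, -162, 192, -60, 0, 270] -> [235, 235, -149, -29, -161, 193, -59, 1, 271] -> 271
  [-13, 44, -6, 25, -26, 47, -27, -25, -15, -43] -> [78, -264, 36, -150, 156, -282, 162, 150, 90, 258] -> [79, -263, 37, -149, 157, -281, 163, 151, 91, 259] -> 259
  [48, -42, 8, -20, 11, 14, -12, 48, -24] -> [-288, 252, -48, 120, -66, -84, 72, -288, 144] -> [-287, 253, -47, 121, -65, -83, 73, -287, 145] -> 253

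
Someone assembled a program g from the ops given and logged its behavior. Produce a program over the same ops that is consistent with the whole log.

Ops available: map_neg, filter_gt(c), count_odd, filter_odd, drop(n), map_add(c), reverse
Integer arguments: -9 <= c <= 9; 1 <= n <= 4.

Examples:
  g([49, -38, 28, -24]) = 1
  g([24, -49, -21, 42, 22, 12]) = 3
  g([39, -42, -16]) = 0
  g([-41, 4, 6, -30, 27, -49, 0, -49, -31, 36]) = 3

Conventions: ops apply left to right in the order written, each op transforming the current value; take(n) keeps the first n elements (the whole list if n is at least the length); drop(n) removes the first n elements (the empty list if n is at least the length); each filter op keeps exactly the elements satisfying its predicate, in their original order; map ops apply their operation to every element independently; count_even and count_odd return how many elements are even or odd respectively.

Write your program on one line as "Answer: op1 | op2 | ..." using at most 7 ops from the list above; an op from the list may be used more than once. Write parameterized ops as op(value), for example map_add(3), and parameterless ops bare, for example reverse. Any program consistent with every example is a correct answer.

map_add(5) | drop(2) | drop(1) | filter_odd | map_neg | count_odd

Check, running the answer program on each example:
  [49, -38, 28, -24] -> [54, -33, 33, -19] -> [33, -19] -> [-19] -> [-19] -> [19] -> 1
  [24, -49, -21, 42, 22, 12] -> [29, -44, -16, 47, 27, 17] -> [-16, 47, 27, 17] -> [47, 27, 17] -> [47, 27, 17] -> [-47, -27, -17] -> 3
  [39, -42, -16] -> [44, -37, -11] -> [-11] -> [] -> [] -> [] -> 0
  [-41, 4, 6, -30, 27, -49, 0, -49, -31, 36] -> [-36, 9, 11, -25, 32, -44, 5, -44, -26, 41] -> [11, -25, 32, -44, 5, -44, -26, 41] -> [-25, 32, -44, 5, -44, -26, 41] -> [-25, 5, 41] -> [25, -5, -41] -> 3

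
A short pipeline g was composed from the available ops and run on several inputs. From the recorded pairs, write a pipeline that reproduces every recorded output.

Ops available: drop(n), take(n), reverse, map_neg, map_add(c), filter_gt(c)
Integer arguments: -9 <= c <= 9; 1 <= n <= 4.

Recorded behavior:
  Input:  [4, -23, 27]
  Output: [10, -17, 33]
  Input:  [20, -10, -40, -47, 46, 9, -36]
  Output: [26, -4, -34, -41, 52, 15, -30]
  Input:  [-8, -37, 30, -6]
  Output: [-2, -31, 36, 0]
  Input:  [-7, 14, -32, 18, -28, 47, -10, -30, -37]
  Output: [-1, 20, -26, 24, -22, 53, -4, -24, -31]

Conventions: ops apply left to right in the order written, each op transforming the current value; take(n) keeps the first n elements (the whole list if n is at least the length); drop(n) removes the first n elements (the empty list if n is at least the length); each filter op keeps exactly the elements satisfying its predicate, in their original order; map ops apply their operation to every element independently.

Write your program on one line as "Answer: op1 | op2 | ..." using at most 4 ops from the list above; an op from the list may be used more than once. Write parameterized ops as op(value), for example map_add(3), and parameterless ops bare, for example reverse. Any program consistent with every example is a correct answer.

map_neg | map_add(-1) | map_neg | map_add(5)

Check, running the answer program on each example:
  [4, -23, 27] -> [-4, 23, -27] -> [-5, 22, -28] -> [5, -22, 28] -> [10, -17, 33]
  [20, -10, -40, -47, 46, 9, -36] -> [-20, 10, 40, 47, -46, -9, 36] -> [-21, 9, 39, 46, -47, -10, 35] -> [21, -9, -39, -46, 47, 10, -35] -> [26, -4, -34, -41, 52, 15, -30]
  [-8, -37, 30, -6] -> [8, 37, -30, 6] -> [7, 36, -31, 5] -> [-7, -36, 31, -5] -> [-2, -31, 36, 0]
  [-7, 14, -32, 18, -28, 47, -10, -30, -37] -> [7, -14, 32, -18, 28, -47, 10, 30, 37] -> [6, -15, 31, -19, 27, -48, 9, 29, 36] -> [-6, 15, -31, 19, -27, 48, -9, -29, -36] -> [-1, 20, -26, 24, -22, 53, -4, -24, -31]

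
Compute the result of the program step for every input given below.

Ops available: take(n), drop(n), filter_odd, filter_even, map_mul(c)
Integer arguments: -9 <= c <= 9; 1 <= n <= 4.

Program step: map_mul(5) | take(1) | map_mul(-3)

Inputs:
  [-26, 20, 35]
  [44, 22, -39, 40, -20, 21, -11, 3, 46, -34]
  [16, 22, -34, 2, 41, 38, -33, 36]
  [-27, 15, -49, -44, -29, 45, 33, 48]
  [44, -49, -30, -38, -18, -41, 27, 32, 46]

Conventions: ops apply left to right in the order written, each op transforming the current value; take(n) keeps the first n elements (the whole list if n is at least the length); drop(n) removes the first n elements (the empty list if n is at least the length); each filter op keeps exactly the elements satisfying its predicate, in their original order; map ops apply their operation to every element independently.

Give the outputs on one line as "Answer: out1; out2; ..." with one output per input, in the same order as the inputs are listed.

[390]; [-660]; [-240]; [405]; [-660]

Execution, op by op:
  [-26, 20, 35] -> [-130, 100, 175] -> [-130] -> [390]
  [44, 22, -39, 40, -20, 21, -11, 3, 46, -34] -> [220, 110, -195, 200, -100, 105, -55, 15, 230, -170] -> [220] -> [-660]
  [16, 22, -34, 2, 41, 38, -33, 36] -> [80, 110, -170, 10, 205, 190, -165, 180] -> [80] -> [-240]
  [-27, 15, -49, -44, -29, 45, 33, 48] -> [-135, 75, -245, -220, -145, 225, 165, 240] -> [-135] -> [405]
  [44, -49, -30, -38, -18, -41, 27, 32, 46] -> [220, -245, -150, -190, -90, -205, 135, 160, 230] -> [220] -> [-660]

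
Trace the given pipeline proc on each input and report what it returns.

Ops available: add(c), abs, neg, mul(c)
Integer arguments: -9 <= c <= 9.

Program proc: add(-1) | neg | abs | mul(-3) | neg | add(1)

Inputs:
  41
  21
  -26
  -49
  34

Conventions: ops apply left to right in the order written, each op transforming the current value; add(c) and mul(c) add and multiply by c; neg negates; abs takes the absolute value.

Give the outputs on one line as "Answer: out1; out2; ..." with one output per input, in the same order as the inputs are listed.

121; 61; 82; 151; 100

Execution, op by op:
  41 -> 40 -> -40 -> 40 -> -120 -> 120 -> 121
  21 -> 20 -> -20 -> 20 -> -60 -> 60 -> 61
  -26 -> -27 -> 27 -> 27 -> -81 -> 81 -> 82
  -49 -> -50 -> 50 -> 50 -> -150 -> 150 -> 151
  34 -> 33 -> -33 -> 33 -> -99 -> 99 -> 100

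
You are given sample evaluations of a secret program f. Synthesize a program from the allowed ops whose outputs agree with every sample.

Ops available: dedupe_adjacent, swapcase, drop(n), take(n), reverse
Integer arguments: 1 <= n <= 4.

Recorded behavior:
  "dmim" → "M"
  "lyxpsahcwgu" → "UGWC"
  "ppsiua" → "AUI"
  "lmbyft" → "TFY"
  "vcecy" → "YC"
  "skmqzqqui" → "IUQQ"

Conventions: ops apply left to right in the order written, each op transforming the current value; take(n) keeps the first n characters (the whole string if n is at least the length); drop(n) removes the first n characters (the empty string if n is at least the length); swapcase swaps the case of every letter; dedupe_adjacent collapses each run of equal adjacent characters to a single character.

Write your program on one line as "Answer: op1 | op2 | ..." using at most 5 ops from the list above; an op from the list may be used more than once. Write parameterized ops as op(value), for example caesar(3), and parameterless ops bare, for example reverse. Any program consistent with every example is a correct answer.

drop(3) | swapcase | reverse | take(4)

Check, running the answer program on each example:
  "dmim" -> "m" -> "M" -> "M" -> "M"
  "lyxpsahcwgu" -> "psahcwgu" -> "PSAHCWGU" -> "UGWCHASP" -> "UGWC"
  "ppsiua" -> "iua" -> "IUA" -> "AUI" -> "AUI"
  "lmbyft" -> "yft" -> "YFT" -> "TFY" -> "TFY"
  "vcecy" -> "cy" -> "CY" -> "YC" -> "YC"
  "skmqzqqui" -> "qzqqui" -> "QZQQUI" -> "IUQQZQ" -> "IUQQ"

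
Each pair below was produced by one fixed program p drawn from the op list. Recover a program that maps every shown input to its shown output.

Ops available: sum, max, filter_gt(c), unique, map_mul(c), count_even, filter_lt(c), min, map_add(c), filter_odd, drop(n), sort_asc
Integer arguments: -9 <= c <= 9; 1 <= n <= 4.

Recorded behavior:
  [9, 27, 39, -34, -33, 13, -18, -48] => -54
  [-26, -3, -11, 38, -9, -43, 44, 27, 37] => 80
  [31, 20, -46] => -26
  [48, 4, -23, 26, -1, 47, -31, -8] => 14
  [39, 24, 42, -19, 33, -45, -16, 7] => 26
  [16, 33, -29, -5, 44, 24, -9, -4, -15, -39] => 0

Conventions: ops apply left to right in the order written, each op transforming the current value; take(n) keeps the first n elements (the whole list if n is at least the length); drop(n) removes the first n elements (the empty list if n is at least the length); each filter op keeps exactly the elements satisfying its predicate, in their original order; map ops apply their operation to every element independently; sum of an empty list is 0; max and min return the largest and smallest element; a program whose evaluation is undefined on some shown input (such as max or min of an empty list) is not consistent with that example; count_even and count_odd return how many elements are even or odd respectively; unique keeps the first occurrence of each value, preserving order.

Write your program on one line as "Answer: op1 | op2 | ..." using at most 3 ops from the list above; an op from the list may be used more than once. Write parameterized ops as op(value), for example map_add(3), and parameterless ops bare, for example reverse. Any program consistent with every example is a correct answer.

drop(1) | sum

Check, running the answer program on each example:
  [9, 27, 39, -34, -33, 13, -18, -48] -> [27, 39, -34, -33, 13, -18, -48] -> -54
  [-26, -3, -11, 38, -9, -43, 44, 27, 37] -> [-3, -11, 38, -9, -43, 44, 27, 37] -> 80
  [31, 20, -46] -> [20, -46] -> -26
  [48, 4, -23, 26, -1, 47, -31, -8] -> [4, -23, 26, -1, 47, -31, -8] -> 14
  [39, 24, 42, -19, 33, -45, -16, 7] -> [24, 42, -19, 33, -45, -16, 7] -> 26
  [16, 33, -29, -5, 44, 24, -9, -4, -15, -39] -> [33, -29, -5, 44, 24, -9, -4, -15, -39] -> 0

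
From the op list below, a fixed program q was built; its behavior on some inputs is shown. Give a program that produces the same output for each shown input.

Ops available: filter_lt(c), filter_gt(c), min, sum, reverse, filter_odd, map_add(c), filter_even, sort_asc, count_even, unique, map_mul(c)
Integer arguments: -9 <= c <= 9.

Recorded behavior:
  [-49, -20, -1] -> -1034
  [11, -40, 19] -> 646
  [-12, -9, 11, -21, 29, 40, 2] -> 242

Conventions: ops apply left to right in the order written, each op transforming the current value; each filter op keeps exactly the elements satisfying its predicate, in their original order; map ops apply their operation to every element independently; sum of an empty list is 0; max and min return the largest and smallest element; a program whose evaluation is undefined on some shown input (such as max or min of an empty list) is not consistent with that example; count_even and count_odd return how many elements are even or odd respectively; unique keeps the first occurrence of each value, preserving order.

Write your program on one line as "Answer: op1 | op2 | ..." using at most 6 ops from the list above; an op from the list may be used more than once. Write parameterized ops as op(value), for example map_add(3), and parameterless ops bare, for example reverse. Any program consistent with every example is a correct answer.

map_mul(-7) | map_mul(-3) | map_add(8) | filter_odd | sum

Check, running the answer program on each example:
  [-49, -20, -1] -> [343, 140, 7] -> [-1029, -420, -21] -> [-1021, -412, -13] -> [-1021, -13] -> -1034
  [11, -40, 19] -> [-77, 280, -133] -> [231, -840, 399] -> [239, -832, 407] -> [239, 407] -> 646
  [-12, -9, 11, -21, 29, 40, 2] -> [84, 63, -77, 147, -203, -280, -14] -> [-252, -189, 231, -441, 609, 840, 42] -> [-244, -181, 239, -433, 617, 848, 50] -> [-181, 239, -433, 617] -> 242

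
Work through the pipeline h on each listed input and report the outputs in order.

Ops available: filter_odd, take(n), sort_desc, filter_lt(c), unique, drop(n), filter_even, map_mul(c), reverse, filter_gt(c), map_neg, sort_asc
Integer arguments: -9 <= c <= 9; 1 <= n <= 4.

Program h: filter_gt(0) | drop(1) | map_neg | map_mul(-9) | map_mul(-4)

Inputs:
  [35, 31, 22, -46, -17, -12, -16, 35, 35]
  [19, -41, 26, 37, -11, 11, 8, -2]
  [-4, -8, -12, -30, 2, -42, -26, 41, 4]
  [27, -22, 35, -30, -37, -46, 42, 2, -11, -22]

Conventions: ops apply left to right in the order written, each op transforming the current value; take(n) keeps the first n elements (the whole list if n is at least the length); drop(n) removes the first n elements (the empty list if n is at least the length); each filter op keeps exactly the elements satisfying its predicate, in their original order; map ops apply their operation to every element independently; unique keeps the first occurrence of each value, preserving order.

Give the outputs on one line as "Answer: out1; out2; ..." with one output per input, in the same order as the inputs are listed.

[-1116, -792, -1260, -1260]; [-936, -1332, -396, -288]; [-1476, -144]; [-1260, -1512, -72]

Execution, op by op:
  [35, 31, 22, -46, -17, -12, -16, 35, 35] -> [35, 31, 22, 35, 35] -> [31, 22, 35, 35] -> [-31, -22, -35, -35] -> [279, 198, 315, 315] -> [-1116, -792, -1260, -1260]
  [19, -41, 26, 37, -11, 11, 8, -2] -> [19, 26, 37, 11, 8] -> [26, 37, 11, 8] -> [-26, -37, -11, -8] -> [234, 333, 99, 72] -> [-936, -1332, -396, -288]
  [-4, -8, -12, -30, 2, -42, -26, 41, 4] -> [2, 41, 4] -> [41, 4] -> [-41, -4] -> [369, 36] -> [-1476, -144]
  [27, -22, 35, -30, -37, -46, 42, 2, -11, -22] -> [27, 35, 42, 2] -> [35, 42, 2] -> [-35, -42, -2] -> [315, 378, 18] -> [-1260, -1512, -72]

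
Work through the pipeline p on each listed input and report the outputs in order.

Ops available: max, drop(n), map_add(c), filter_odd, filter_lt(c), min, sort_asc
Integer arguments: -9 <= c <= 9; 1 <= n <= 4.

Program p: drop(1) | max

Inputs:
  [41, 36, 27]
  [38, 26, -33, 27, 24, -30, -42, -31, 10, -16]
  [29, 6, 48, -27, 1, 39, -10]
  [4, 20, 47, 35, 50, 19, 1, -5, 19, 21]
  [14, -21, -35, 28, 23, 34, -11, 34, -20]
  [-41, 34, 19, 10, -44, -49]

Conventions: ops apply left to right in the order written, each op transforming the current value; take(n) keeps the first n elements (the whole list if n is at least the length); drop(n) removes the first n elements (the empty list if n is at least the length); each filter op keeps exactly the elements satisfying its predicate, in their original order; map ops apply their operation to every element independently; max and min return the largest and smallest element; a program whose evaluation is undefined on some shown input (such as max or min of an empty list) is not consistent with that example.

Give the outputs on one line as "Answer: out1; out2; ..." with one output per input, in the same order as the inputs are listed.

36; 27; 48; 50; 34; 34

Execution, op by op:
  [41, 36, 27] -> [36, 27] -> 36
  [38, 26, -33, 27, 24, -30, -42, -31, 10, -16] -> [26, -33, 27, 24, -30, -42, -31, 10, -16] -> 27
  [29, 6, 48, -27, 1, 39, -10] -> [6, 48, -27, 1, 39, -10] -> 48
  [4, 20, 47, 35, 50, 19, 1, -5, 19, 21] -> [20, 47, 35, 50, 19, 1, -5, 19, 21] -> 50
  [14, -21, -35, 28, 23, 34, -11, 34, -20] -> [-21, -35, 28, 23, 34, -11, 34, -20] -> 34
  [-41, 34, 19, 10, -44, -49] -> [34, 19, 10, -44, -49] -> 34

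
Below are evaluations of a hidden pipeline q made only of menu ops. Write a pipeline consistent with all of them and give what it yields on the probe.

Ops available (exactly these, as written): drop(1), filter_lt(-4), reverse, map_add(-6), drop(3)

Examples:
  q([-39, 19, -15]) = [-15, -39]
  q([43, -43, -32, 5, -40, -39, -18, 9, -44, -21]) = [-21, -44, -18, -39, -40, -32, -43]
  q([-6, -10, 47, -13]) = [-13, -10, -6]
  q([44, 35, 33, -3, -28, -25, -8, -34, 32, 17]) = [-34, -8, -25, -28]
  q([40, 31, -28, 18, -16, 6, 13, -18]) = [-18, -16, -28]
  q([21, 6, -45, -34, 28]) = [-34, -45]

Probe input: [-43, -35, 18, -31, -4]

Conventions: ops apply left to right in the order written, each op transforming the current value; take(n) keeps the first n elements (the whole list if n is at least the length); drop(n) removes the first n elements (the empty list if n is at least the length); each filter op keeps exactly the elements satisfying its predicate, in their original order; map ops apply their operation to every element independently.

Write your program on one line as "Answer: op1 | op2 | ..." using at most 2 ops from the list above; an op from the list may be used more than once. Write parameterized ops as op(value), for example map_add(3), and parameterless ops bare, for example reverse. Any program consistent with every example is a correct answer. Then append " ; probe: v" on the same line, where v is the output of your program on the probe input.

reverse | filter_lt(-4) ; probe: [-31, -35, -43]

Check, running the answer program on each example:
  [-39, 19, -15] -> [-15, 19, -39] -> [-15, -39]
  [43, -43, -32, 5, -40, -39, -18, 9, -44, -21] -> [-21, -44, 9, -18, -39, -40, 5, -32, -43, 43] -> [-21, -44, -18, -39, -40, -32, -43]
  [-6, -10, 47, -13] -> [-13, 47, -10, -6] -> [-13, -10, -6]
  [44, 35, 33, -3, -28, -25, -8, -34, 32, 17] -> [17, 32, -34, -8, -25, -28, -3, 33, 35, 44] -> [-34, -8, -25, -28]
  [40, 31, -28, 18, -16, 6, 13, -18] -> [-18, 13, 6, -16, 18, -28, 31, 40] -> [-18, -16, -28]
  [21, 6, -45, -34, 28] -> [28, -34, -45, 6, 21] -> [-34, -45]
  probe: [-43, -35, 18, -31, -4] -> [-4, -31, 18, -35, -43] -> [-31, -35, -43]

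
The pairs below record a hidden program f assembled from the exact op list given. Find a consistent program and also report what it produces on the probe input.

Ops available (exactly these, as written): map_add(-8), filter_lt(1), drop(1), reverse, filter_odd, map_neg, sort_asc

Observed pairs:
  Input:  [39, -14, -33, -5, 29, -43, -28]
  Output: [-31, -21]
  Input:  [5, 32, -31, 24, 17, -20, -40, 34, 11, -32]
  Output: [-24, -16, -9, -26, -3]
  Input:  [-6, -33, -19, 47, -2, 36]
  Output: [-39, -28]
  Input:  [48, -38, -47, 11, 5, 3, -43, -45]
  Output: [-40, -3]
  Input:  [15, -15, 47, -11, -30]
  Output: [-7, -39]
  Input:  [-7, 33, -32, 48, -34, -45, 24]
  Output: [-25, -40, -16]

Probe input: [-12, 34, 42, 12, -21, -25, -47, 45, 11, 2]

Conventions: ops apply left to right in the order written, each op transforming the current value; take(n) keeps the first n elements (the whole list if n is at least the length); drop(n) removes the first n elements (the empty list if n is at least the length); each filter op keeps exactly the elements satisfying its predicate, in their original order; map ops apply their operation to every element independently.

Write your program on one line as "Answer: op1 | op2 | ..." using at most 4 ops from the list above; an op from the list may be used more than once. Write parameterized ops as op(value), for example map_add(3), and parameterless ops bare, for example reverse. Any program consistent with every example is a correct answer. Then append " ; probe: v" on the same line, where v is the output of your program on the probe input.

map_add(-8) | map_neg | filter_lt(1) ; probe: [-26, -34, -4, -37, -3]

Check, running the answer program on each example:
  [39, -14, -33, -5, 29, -43, -28] -> [31, -22, -41, -13, 21, -51, -36] -> [-31, 22, 41, 13, -21, 51, 36] -> [-31, -21]
  [5, 32, -31, 24, 17, -20, -40, 34, 11, -32] -> [-3, 24, -39, 16, 9, -28, -48, 26, 3, -40] -> [3, -24, 39, -16, -9, 28, 48, -26, -3, 40] -> [-24, -16, -9, -26, -3]
  [-6, -33, -19, 47, -2, 36] -> [-14, -41, -27, 39, -10, 28] -> [14, 41, 27, -39, 10, -28] -> [-39, -28]
  [48, -38, -47, 11, 5, 3, -43, -45] -> [40, -46, -55, 3, -3, -5, -51, -53] -> [-40, 46, 55, -3, 3, 5, 51, 53] -> [-40, -3]
  [15, -15, 47, -11, -30] -> [7, -23, 39, -19, -38] -> [-7, 23, -39, 19, 38] -> [-7, -39]
  [-7, 33, -32, 48, -34, -45, 24] -> [-15, 25, -40, 40, -42, -53, 16] -> [15, -25, 40, -40, 42, 53, -16] -> [-25, -40, -16]
  probe: [-12, 34, 42, 12, -21, -25, -47, 45, 11, 2] -> [-20, 26, 34, 4, -29, -33, -55, 37, 3, -6] -> [20, -26, -34, -4, 29, 33, 55, -37, -3, 6] -> [-26, -34, -4, -37, -3]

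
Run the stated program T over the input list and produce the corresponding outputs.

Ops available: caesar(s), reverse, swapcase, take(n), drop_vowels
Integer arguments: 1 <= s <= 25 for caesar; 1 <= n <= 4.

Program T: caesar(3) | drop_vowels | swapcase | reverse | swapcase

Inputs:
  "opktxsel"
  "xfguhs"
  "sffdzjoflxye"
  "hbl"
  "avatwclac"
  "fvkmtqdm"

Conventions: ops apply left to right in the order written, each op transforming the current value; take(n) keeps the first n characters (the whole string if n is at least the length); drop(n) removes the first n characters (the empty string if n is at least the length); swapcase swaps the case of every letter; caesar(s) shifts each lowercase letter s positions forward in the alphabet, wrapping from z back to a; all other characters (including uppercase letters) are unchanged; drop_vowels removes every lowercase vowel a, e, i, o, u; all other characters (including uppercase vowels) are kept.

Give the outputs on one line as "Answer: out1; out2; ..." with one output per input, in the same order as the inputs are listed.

Execution, op by op:
  "opktxsel" -> "rsnwavho" -> "rsnwvh" -> "RSNWVH" -> "HVWNSR" -> "hvwnsr"
  "xfguhs" -> "aijxkv" -> "jxkv" -> "JXKV" -> "VKXJ" -> "vkxj"
  "sffdzjoflxye" -> "viigcmrioabh" -> "vgcmrbh" -> "VGCMRBH" -> "HBRMCGV" -> "hbrmcgv"
  "hbl" -> "keo" -> "k" -> "K" -> "K" -> "k"
  "avatwclac" -> "dydwzfodf" -> "dydwzfdf" -> "DYDWZFDF" -> "FDFZWDYD" -> "fdfzwdyd"
  "fvkmtqdm" -> "iynpwtgp" -> "ynpwtgp" -> "YNPWTGP" -> "PGTWPNY" -> "pgtwpny"

"hvwnsr"; "vkxj"; "hbrmcgv"; "k"; "fdfzwdyd"; "pgtwpny"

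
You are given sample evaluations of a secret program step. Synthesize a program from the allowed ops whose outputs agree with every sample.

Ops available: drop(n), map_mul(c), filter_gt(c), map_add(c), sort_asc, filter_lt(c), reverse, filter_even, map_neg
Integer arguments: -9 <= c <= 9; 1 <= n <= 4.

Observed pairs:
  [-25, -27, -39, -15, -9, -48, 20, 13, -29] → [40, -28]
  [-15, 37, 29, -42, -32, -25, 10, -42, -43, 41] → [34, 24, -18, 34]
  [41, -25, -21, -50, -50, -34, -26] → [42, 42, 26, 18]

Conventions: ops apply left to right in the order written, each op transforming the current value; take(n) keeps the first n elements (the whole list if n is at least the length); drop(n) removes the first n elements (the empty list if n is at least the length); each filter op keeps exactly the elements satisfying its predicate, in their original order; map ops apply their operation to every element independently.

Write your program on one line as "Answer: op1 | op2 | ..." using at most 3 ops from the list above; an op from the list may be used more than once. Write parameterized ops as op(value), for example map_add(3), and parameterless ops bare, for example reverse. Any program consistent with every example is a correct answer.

map_add(8) | map_neg | filter_even

Check, running the answer program on each example:
  [-25, -27, -39, -15, -9, -48, 20, 13, -29] -> [-17, -19, -31, -7, -1, -40, 28, 21, -21] -> [17, 19, 31, 7, 1, 40, -28, -21, 21] -> [40, -28]
  [-15, 37, 29, -42, -32, -25, 10, -42, -43, 41] -> [-7, 45, 37, -34, -24, -17, 18, -34, -35, 49] -> [7, -45, -37, 34, 24, 17, -18, 34, 35, -49] -> [34, 24, -18, 34]
  [41, -25, -21, -50, -50, -34, -26] -> [49, -17, -13, -42, -42, -26, -18] -> [-49, 17, 13, 42, 42, 26, 18] -> [42, 42, 26, 18]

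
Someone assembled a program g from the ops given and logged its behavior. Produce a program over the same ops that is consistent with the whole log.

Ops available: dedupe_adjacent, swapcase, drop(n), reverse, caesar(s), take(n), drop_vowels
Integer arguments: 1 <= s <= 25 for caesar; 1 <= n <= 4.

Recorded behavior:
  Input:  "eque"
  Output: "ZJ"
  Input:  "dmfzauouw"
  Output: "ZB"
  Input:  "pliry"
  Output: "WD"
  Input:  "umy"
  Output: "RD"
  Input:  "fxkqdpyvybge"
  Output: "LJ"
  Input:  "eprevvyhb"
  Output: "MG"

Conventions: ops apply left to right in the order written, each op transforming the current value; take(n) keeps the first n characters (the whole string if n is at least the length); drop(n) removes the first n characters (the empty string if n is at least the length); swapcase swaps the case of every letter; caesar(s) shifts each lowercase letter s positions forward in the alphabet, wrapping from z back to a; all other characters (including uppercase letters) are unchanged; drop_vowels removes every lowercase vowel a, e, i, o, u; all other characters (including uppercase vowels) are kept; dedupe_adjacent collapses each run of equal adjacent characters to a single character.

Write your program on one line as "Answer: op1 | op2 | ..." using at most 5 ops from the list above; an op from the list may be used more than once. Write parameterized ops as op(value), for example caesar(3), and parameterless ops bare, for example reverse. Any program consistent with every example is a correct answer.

caesar(5) | reverse | swapcase | take(2) | reverse

Check, running the answer program on each example:
  "eque" -> "jvzj" -> "jzvj" -> "JZVJ" -> "JZ" -> "ZJ"
  "dmfzauouw" -> "irkefztzb" -> "bztzfekri" -> "BZTZFEKRI" -> "BZ" -> "ZB"
  "pliry" -> "uqnwd" -> "dwnqu" -> "DWNQU" -> "DW" -> "WD"
  "umy" -> "zrd" -> "drz" -> "DRZ" -> "DR" -> "RD"
  "fxkqdpyvybge" -> "kcpviudadglj" -> "jlgdaduivpck" -> "JLGDADUIVPCK" -> "JL" -> "LJ"
  "eprevvyhb" -> "juwjaadmg" -> "gmdaajwuj" -> "GMDAAJWUJ" -> "GM" -> "MG"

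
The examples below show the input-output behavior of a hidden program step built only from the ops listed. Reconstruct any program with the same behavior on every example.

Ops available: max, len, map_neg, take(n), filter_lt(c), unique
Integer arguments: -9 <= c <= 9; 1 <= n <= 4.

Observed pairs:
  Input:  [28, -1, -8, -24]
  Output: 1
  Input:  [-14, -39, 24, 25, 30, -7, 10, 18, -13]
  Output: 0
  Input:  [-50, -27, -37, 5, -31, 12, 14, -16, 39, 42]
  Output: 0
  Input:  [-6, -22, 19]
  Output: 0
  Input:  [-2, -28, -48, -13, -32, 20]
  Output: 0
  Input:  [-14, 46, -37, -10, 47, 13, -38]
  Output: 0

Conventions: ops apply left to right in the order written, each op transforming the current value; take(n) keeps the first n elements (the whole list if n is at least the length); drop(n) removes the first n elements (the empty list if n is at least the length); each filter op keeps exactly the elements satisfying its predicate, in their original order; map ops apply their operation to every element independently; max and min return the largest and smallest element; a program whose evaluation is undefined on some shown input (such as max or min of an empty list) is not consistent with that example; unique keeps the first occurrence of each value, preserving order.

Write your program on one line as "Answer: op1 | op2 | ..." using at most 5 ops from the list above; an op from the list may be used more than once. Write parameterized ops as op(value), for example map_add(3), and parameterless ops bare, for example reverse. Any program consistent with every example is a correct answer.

take(1) | map_neg | filter_lt(-7) | len

Check, running the answer program on each example:
  [28, -1, -8, -24] -> [28] -> [-28] -> [-28] -> 1
  [-14, -39, 24, 25, 30, -7, 10, 18, -13] -> [-14] -> [14] -> [] -> 0
  [-50, -27, -37, 5, -31, 12, 14, -16, 39, 42] -> [-50] -> [50] -> [] -> 0
  [-6, -22, 19] -> [-6] -> [6] -> [] -> 0
  [-2, -28, -48, -13, -32, 20] -> [-2] -> [2] -> [] -> 0
  [-14, 46, -37, -10, 47, 13, -38] -> [-14] -> [14] -> [] -> 0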